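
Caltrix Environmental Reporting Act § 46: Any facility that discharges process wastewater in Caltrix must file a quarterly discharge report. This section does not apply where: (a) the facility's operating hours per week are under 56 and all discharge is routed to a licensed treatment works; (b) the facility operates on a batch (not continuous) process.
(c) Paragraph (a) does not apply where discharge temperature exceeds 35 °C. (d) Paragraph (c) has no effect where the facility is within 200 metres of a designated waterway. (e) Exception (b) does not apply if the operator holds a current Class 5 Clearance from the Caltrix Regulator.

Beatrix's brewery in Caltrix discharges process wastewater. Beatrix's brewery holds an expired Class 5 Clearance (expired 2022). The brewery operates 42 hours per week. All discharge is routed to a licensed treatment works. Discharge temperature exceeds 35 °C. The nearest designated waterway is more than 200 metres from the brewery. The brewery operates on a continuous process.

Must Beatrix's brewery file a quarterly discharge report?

Yes — Beatrix's brewery must file a quarterly discharge report.

All of (a)'s requirements are met (the facility's operating hours per week are 42, under the 56 limit; discharge is routed to a licensed treatment works). Turning to paragraphs (c)–(d): (c) is triggered — discharge temperature exceeds 35 °C. (d) does not operate here (the brewery is more than 200 m from any designated waterway), so (c) stands. Exception (a) does not apply.
Exception (b) requires that the facility operates on a batch (not continuous) process; but the facility operates on a continuous process, so (b) is unavailable.
None of the exceptions is available; § 46 applies in full.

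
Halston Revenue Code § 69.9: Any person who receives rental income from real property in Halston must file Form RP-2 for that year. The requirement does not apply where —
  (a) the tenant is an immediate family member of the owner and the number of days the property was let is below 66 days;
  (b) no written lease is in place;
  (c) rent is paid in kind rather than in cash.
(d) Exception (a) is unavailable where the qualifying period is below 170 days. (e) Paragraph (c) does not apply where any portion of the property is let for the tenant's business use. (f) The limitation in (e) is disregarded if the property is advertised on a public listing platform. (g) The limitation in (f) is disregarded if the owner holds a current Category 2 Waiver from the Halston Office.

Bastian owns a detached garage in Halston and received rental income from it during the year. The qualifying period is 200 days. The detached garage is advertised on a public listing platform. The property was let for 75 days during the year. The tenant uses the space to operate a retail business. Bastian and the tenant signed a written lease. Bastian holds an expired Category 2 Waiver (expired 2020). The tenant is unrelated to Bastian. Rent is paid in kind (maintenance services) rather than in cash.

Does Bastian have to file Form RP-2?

Exception (a) fails — the tenant is unrelated to the owner.
Exception (b) requires that no written lease is in place; but a written lease is in place, so (b) is unavailable.
Exception (c)'s conditions are all satisfied: rent is paid in kind. As to paragraphs (e)–(g): (e) would limit (c) — the space is let for business use — but (f) sets (e) aside: (f) operates against (e): the property is publicly advertised. (g), which would lift (f), is not triggered — there is no Category 2 Waiver in force. Exception (c) stands.

No — exception (c) applies; Bastian is not required to file Form RP-2.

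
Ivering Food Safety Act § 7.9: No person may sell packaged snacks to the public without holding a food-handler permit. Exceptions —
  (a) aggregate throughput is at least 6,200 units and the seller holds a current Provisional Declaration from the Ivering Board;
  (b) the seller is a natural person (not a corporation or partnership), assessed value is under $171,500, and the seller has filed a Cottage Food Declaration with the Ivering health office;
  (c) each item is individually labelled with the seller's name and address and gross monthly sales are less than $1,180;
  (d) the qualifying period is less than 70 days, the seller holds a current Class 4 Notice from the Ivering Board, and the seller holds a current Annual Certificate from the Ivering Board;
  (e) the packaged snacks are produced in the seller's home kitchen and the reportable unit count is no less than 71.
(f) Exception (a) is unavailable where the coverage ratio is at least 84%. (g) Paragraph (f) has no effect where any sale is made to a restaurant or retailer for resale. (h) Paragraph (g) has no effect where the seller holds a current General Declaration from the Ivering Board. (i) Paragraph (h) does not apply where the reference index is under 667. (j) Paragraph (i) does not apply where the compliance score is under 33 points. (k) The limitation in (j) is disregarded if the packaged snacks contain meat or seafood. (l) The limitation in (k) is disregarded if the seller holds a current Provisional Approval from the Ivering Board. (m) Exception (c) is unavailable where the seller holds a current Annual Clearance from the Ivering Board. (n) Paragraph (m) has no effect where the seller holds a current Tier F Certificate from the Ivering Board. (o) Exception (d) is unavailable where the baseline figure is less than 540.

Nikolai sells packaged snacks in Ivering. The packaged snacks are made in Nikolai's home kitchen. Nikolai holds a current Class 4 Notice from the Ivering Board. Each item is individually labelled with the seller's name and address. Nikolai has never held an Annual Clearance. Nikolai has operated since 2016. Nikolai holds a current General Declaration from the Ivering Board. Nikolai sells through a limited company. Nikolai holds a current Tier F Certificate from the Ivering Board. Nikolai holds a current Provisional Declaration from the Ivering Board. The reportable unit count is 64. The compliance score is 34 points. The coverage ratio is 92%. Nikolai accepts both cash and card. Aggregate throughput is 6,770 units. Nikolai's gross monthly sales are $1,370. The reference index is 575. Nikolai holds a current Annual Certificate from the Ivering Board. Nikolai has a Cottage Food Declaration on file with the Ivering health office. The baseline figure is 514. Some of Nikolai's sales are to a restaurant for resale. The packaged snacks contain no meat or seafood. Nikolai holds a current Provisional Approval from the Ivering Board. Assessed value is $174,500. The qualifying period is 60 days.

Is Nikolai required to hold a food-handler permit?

All of (a)'s requirements are met (aggregate throughput is 6,770 units, meeting the 6,200 units threshold; a current Provisional Declaration is held). Under paragraphs (f)–(l): (f) operates (the coverage ratio is 92%, meeting the 84% threshold), but is set aside by (g): (g) operates against (f): some sales are to a restaurant for resale. (h) would limit (g) — a current General Declaration is held — but (i) sets (h) aside: (i) operates against (h): the reference index is 575, under the 667 limit. (j) is inapplicable (the compliance score is 34 points, not under 33 points), so (i) stands. (a) remains available.
Exception (b) requires that the seller is a natural person (not a corporation or partnership); but the seller operates through a limited company, so (b) is unavailable.
Exception (c) fails — gross monthly sales are $1,370, not less than $1,180.
Exception (d): the qualifying period is 60 days, less than the 70 days limit; a current Class 4 Notice is held; a current Annual Certificate is held — every condition holds. But: (o) applies — the baseline figure is 514, less than the 540 limit. (d) is therefore removed.
Exception (e) fails — the reportable unit count is 64, short of 71.

No — exception (a) applies; Nikolai is not required to hold a food-handler permit.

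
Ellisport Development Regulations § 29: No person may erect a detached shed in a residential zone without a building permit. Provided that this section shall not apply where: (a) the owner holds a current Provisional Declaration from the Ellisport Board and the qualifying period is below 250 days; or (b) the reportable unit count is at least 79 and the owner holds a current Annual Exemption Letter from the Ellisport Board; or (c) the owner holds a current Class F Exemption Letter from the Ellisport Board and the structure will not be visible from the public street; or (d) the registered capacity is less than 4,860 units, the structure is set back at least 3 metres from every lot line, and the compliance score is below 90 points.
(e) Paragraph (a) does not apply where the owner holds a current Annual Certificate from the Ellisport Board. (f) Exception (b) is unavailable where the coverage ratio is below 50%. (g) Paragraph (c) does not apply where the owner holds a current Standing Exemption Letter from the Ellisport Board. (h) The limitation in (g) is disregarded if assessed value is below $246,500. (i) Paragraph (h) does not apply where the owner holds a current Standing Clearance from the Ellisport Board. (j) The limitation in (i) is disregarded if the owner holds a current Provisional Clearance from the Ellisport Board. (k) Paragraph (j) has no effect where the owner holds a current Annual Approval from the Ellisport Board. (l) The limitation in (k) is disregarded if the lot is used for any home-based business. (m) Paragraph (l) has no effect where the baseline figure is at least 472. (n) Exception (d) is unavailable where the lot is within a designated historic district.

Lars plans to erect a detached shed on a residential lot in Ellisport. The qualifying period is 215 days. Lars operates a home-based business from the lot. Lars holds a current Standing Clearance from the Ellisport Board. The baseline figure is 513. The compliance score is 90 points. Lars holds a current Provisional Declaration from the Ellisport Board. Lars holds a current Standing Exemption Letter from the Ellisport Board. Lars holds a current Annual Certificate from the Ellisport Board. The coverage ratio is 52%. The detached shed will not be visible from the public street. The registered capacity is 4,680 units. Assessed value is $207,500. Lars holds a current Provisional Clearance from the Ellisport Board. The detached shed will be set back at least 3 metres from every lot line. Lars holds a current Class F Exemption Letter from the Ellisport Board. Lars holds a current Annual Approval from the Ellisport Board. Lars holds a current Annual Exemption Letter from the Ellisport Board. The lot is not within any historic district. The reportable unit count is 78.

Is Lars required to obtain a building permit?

Yes — Lars must obtain a building permit.

Exception (a)'s conditions are all satisfied: a current Provisional Declaration is held; the qualifying period is 215 days, below the 250 days limit. But applying paragraph (e): (e) operates against (a): a current Annual Certificate is held. Exception (a) does not apply.
Exception (b) fails — the reportable unit count is 78, short of 79.
All of (c)'s requirements are met (a current Class F Exemption Letter is held; the structure will not be visible from the street). But applying paragraphs (g)–(m): (g) operates against (c): a current Standing Exemption Letter is held. (h) operates (assessed value is $207,500, below the $246,500 limit), but is itself disapplied by (i): (i) applies — a current Standing Clearance is held. (j) would limit (i) — a current Provisional Clearance is held — but (k) sets (j) aside: (k) is engaged — a current Annual Approval is held. (l) is engaged (a home-based business operates on the lot), but is itself disapplied by (m): (m) is triggered — the baseline figure is 513, meeting the 472 threshold. So (c) is unavailable.
Exception (d) requires that the compliance score is below 90 points; but the compliance score is 90 points, not below 90 points, so (d) is unavailable.
None of the exceptions is available; § 29 applies in full.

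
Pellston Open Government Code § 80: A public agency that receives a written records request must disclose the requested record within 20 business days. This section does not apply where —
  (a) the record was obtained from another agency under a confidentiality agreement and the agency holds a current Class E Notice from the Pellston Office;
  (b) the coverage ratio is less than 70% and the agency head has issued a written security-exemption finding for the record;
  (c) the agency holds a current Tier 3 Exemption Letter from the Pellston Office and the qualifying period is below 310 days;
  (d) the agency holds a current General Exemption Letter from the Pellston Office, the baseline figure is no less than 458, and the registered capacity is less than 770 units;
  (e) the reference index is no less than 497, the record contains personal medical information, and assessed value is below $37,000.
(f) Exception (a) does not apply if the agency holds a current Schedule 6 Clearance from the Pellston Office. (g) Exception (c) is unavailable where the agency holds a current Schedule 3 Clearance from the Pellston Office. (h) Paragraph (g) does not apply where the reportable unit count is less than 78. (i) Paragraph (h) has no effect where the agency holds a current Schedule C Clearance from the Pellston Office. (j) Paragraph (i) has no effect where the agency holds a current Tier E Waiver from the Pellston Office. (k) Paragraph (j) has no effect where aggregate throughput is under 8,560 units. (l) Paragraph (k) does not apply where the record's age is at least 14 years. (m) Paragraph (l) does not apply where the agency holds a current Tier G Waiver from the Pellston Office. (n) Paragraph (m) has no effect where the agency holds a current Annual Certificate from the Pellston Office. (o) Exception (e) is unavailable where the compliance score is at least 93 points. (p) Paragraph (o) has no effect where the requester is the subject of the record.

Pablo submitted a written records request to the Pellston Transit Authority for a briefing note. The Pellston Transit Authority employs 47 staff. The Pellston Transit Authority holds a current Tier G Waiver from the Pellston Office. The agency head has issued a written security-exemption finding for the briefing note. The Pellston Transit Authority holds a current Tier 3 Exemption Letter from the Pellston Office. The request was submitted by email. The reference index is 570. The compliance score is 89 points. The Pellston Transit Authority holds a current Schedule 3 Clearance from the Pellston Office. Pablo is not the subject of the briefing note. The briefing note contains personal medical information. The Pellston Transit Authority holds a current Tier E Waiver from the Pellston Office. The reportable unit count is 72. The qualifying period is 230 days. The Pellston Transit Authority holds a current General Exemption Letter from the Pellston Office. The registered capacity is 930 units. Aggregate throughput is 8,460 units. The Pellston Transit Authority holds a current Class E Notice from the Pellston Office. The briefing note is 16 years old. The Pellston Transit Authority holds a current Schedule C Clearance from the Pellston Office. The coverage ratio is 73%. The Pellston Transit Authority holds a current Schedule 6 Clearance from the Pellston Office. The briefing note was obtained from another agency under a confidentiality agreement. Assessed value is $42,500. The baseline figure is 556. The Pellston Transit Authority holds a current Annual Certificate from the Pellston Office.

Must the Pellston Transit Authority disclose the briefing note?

Exception (a): the briefing note was obtained under a confidentiality agreement; a current Class E Notice is held — every condition holds. But: (f) operates against (a): a current Schedule 6 Clearance is held. So (a) is unavailable.
Exception (b) does not apply: the coverage ratio is 73%, not less than 70%.
Exception (c)'s conditions are all satisfied: a current Tier 3 Exemption Letter is held; the qualifying period is 230 days, below the 310 days limit. As to paragraphs (g)–(n): (g) operates (a current Schedule 3 Clearance is held), but is overridden by (h): (h) operates against (g): the reportable unit count is 72, less than the 78 limit. (i) would limit (h) — a current Schedule C Clearance is held — but (j) sets (i) aside: (j) is triggered — a current Tier E Waiver is held. (k) is engaged (aggregate throughput is 8,460 units, under the 8,560 units limit), but is set aside by (l): (l) operates against (k): the record's age is 16 years, meeting the 14 years threshold. (m) is triggered (a current Tier G Waiver is held), but is itself disapplied by (n): (n) operates against (m): a current Annual Certificate is held. Exception (c) stands.
Exception (d) fails — the registered capacity is 930 units, not less than 770 units.
Exception (e) does not apply: assessed value is $42,500, not below $37,000.

No — exception (c) applies; the Pellston Transit Authority is not required to disclose the briefing note.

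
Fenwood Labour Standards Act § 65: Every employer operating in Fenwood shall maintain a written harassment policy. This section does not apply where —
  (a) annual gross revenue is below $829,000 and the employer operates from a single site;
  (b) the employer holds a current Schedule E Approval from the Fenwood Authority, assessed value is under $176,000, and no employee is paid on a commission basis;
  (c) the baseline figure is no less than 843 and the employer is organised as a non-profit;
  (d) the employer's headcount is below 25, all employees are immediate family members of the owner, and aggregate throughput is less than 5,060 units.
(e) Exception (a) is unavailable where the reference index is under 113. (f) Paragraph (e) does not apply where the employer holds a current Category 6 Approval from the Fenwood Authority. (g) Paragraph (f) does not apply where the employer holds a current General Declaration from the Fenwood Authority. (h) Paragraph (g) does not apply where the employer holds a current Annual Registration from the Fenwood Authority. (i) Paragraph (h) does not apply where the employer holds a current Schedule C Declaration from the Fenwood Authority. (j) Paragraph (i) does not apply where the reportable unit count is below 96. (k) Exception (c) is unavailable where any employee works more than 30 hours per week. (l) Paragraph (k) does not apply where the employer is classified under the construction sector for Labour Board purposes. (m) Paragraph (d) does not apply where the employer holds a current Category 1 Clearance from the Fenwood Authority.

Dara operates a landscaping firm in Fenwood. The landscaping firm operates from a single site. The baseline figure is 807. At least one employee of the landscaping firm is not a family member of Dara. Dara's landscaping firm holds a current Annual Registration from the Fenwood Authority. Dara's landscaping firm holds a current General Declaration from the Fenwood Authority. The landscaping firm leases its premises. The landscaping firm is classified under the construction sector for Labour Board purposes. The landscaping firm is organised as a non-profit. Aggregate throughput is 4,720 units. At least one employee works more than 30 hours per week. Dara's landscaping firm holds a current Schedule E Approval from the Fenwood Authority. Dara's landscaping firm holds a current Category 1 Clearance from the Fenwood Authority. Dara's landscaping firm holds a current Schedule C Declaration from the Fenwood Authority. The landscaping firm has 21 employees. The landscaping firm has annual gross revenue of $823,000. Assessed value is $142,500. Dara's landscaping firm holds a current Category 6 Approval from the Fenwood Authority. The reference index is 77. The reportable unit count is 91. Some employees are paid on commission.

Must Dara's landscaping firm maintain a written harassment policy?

Exception (a)'s conditions are all satisfied: annual gross revenue is $823,000, below the $829,000 limit; the employer operates from a single site. Applying paragraphs (e)–(j): (e) is triggered (the reference index is 77, under the 113 limit), but yields to (f): (f) applies — a current Category 6 Approval is held. (g) is engaged (a current General Declaration is held), but is displaced by (h): (h) operates against (g): a current Annual Registration is held. (i) is engaged (a current Schedule C Declaration is held), but is itself disapplied by (j): (j) operates — the reportable unit count is 91, below the 96 limit. So (a) applies.
Exception (b) fails — some employees are paid on commission.
Exception (c) fails — the baseline figure is 807, short of 843.
Exception (d) does not apply: at least one employee is not a family member.

No — exception (a) applies; Dara's landscaping firm is not required to maintain a written harassment policy.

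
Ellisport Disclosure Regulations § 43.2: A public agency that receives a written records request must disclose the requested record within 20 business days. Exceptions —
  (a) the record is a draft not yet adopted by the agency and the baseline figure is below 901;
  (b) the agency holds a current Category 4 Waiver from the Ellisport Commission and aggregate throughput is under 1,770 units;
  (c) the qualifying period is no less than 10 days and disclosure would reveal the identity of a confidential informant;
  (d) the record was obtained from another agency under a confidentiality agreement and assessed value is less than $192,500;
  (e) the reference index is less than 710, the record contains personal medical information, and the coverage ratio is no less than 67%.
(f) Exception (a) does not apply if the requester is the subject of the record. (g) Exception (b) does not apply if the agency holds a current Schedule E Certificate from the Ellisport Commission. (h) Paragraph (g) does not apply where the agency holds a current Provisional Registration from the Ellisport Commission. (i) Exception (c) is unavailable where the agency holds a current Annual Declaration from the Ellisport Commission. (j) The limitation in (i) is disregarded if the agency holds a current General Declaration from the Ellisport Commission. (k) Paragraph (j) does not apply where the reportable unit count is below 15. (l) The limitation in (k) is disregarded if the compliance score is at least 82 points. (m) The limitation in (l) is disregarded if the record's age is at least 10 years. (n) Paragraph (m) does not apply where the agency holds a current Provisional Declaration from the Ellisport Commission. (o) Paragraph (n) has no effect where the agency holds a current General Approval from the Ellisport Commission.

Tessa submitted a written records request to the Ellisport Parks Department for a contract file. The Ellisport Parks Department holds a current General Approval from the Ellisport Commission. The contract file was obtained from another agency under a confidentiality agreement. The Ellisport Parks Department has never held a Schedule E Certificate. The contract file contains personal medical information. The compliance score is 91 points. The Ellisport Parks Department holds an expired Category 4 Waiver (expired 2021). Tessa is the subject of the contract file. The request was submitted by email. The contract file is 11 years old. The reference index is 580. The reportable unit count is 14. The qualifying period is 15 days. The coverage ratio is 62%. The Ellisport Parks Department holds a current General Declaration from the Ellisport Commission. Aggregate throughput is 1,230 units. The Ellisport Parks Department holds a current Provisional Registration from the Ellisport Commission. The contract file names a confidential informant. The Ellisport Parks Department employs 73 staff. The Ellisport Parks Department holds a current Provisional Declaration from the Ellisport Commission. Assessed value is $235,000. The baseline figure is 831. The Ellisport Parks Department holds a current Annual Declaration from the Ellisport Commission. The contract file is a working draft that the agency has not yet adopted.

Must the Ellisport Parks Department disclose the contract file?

Yes — the Ellisport Parks Department must disclose the contract file.

Exception (a)'s conditions are all satisfied: the contract file is an unadopted draft; the baseline figure is 831, below the 901 limit. But: (f) operates — Tessa is the subject of the contract file. Exception (a) does not apply.
Exception (b) requires that the agency holds a current Category 4 Waiver from the Ellisport Commission; but no current Category 4 Waiver is held, so (b) is unavailable.
Exception (c) is satisfied on its face — the qualifying period is 15 days, meeting the 10 days threshold; the contract file names a confidential informant. However, paragraphs (i)–(o) must be considered: (i) operates against (c): a current Annual Declaration is held. (j) would limit (i) — a current General Declaration is held — but (k) sets (j) aside: (k) operates against (j): the reportable unit count is 14, below the 15 limit. (l) would limit (k) — the compliance score is 91 points, meeting the 82 points threshold — but (m) sets (l) aside: (m) operates against (l): the record's age is 11 years, meeting the 10 years threshold. (n) would limit (m) — a current Provisional Declaration is held — but (o) sets (n) aside: (o) is triggered — a current General Approval is held. (c) is therefore removed.
Exception (d) does not apply: assessed value is $235,000, not less than $192,500.
Exception (e) does not apply: the coverage ratio is 62%, short of 67%.
Every exception is unavailable, so the rule governs.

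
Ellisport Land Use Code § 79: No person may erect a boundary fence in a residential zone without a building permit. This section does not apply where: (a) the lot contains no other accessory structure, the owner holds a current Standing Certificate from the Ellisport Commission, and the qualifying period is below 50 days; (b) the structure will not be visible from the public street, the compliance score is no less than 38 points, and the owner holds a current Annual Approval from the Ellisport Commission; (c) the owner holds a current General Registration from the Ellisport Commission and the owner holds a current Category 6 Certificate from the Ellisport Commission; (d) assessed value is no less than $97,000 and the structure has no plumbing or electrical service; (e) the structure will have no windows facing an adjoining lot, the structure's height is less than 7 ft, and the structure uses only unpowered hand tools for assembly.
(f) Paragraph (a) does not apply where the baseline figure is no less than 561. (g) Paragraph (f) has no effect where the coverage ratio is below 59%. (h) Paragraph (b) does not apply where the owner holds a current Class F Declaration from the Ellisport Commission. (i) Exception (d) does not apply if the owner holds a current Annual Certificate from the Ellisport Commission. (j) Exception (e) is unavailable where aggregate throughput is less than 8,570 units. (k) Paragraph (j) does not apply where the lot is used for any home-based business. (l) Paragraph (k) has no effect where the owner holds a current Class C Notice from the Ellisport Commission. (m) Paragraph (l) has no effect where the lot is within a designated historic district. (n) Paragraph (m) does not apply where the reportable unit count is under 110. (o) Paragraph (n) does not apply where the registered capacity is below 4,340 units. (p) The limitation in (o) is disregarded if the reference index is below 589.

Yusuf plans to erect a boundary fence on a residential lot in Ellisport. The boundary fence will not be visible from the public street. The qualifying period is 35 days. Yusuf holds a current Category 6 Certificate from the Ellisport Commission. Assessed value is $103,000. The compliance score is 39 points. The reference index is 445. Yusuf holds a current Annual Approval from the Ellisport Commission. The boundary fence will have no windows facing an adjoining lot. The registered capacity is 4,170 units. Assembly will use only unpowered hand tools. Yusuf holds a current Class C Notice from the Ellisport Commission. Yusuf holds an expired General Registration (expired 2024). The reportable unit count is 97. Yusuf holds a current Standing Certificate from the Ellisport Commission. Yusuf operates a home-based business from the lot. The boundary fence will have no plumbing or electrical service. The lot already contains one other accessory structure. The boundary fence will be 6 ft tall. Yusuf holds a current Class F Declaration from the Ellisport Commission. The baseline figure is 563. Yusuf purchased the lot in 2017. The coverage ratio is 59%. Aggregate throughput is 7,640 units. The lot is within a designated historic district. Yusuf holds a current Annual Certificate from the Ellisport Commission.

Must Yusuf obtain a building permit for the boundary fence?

Exception (a) fails — the lot already has another accessory structure.
Exception (b) is satisfied on its face — the structure will not be visible from the street; the compliance score is 39 points, meeting the 38 points threshold; a current Annual Approval is held. Turning to paragraph (h): (h) operates against (b): a current Class F Declaration is held. Exception (b) does not apply.
Exception (c) fails — no current General Registration is held.
Exception (d)'s conditions are all satisfied: assessed value is $103,000, meeting the $97,000 threshold; there is no plumbing or electrical service. However, paragraph (i) must be considered: (i) operates against (d): a current Annual Certificate is held. Exception (d) does not apply.
All of (e)'s requirements are met (no windows face an adjoining lot; the structure's height is 6 ft, less than the 7 ft limit; assembly uses only hand tools). But: (j) operates against (e): aggregate throughput is 7,640 units, less than the 8,570 units limit. (k) operates (a home-based business operates on the lot), but is displaced by (l): (l) operates against (k): a current Class C Notice is held. (m) would limit (l) — the lot is in a historic district — but (n) sets (m) aside: (n) is engaged — the reportable unit count is 97, under the 110 limit. (o) is engaged (the registered capacity is 4,170 units, below the 4,340 units limit), but is displaced by (p): (p) operates against (o): the reference index is 445, below the 589 limit. So (e) is unavailable.
No exception applies. The general rule governs.

Yes — Yusuf must obtain a building permit.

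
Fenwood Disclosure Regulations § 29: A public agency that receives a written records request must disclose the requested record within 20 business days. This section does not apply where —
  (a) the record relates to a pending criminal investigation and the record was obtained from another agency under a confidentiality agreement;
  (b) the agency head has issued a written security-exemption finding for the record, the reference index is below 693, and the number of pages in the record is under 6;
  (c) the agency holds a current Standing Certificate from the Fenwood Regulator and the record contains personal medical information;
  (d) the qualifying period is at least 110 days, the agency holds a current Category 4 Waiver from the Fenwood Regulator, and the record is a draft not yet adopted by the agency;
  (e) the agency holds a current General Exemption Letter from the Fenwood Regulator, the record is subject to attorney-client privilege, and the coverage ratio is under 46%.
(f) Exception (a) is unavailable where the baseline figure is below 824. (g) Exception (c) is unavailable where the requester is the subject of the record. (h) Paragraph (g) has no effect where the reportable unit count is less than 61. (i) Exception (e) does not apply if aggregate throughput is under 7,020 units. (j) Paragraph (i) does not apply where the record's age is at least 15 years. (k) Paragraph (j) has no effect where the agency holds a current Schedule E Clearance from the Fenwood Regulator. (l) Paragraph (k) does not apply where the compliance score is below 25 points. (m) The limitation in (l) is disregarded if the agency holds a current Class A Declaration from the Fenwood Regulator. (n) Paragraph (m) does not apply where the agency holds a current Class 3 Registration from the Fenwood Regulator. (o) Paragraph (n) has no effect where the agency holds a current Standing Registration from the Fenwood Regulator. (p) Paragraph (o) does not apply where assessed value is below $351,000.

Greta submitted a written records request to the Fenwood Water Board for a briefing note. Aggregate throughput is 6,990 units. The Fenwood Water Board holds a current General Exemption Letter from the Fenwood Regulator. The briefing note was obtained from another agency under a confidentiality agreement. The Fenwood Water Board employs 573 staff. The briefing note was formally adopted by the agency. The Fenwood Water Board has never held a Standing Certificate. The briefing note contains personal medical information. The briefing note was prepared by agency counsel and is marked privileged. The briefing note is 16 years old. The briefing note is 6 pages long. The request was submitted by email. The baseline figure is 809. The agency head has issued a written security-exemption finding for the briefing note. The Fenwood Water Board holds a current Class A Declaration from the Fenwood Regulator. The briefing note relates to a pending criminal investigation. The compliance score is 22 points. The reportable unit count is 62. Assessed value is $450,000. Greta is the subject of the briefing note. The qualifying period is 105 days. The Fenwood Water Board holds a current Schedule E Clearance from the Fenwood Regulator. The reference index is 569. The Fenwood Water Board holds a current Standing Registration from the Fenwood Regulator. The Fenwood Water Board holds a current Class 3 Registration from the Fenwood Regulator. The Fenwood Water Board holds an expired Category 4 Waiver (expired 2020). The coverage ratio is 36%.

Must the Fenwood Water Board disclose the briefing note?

Yes — the Fenwood Water Board must disclose the briefing note.

Exception (a): the briefing note relates to a pending investigation; the briefing note was obtained under a confidentiality agreement — every condition holds. But: (f) operates against (a): the baseline figure is 809, below the 824 limit. (a) is therefore removed.
Exception (b) requires that the number of pages in the record is under 6; but the number of pages in the record is 6, not under 6, so (b) is unavailable.
Exception (c) does not apply: no current Standing Certificate is held.
Exception (d) does not apply: the qualifying period is 105 days, short of 110 days.
Exception (e)'s conditions are all satisfied: a current General Exemption Letter is held; the briefing note is privileged; the coverage ratio is 36%, under the 46% limit. However, paragraphs (i)–(p) must be considered: (i) operates against (e): aggregate throughput is 6,990 units, under the 7,020 units limit. (j) is engaged (the record's age is 16 years, meeting the 15 years threshold), but is displaced by (k): (k) operates against (j): a current Schedule E Clearance is held. (l) is triggered (the compliance score is 22 points, below the 25 points limit), but is displaced by (m): (m) operates against (l): a current Class A Declaration is held. (n) operates (a current Class 3 Registration is held), but is displaced by (o): (o) operates against (n): a current Standing Registration is held. (p), which would lift (o), is inapplicable — assessed value is $450,000, not below $351,000. So (e) is unavailable.
No exception displaces § 29.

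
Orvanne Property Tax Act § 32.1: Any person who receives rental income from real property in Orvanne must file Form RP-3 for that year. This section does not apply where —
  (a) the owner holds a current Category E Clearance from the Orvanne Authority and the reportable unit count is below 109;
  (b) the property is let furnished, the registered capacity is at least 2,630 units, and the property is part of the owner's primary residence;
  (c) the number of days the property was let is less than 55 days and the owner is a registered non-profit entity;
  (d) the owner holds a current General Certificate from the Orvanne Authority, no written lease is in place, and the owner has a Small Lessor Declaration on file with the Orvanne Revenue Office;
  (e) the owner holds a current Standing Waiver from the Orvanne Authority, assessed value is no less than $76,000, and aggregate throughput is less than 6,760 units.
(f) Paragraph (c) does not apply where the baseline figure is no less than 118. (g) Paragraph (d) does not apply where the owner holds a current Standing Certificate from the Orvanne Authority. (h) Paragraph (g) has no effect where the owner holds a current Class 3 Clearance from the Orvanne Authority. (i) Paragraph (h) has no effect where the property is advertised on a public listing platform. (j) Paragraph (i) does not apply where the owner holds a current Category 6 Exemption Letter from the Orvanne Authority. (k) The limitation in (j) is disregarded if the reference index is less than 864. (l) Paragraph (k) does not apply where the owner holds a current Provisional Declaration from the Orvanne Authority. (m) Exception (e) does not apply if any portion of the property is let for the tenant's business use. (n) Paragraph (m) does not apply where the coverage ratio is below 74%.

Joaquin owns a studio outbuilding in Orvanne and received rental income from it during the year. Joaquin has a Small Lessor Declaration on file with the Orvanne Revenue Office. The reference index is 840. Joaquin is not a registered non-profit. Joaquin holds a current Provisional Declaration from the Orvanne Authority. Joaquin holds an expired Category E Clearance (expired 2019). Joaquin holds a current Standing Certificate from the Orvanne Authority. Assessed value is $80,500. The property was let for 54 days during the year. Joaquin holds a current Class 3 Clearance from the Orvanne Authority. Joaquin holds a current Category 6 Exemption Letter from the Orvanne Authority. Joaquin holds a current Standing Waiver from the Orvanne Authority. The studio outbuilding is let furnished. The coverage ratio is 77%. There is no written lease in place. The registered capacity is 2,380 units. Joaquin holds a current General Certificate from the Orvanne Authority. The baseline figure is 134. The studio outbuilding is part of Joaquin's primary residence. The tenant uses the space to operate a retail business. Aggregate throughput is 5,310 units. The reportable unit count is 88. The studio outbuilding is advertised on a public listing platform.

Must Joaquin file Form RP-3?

No — exception (d) applies; Joaquin is not required to file Form RP-3.

Exception (a) does not apply: no current Category E Clearance is held.
Exception (b) fails — the registered capacity is 2,380 units, short of 2,630 units.
Exception (c) requires that the owner is a registered non-profit entity; but Joaquin is not a registered non-profit, so (c) is unavailable.
Exception (d): a current General Certificate is held; there is no written lease; a Small Lessor Declaration is on file — every condition holds. Applying paragraphs (g)–(l): (g) operates (a current Standing Certificate is held), but is overridden by (h): (h) operates against (g): a current Class 3 Clearance is held. (i) is triggered (the property is publicly advertised), but is itself disapplied by (j): (j) is engaged — a current Category 6 Exemption Letter is held. (k) is engaged (the reference index is 840, less than the 864 limit), but is set aside by (l): (l) is triggered — a current Provisional Declaration is held. Exception (d) stands.
Exception (e) is satisfied on its face — a current Standing Waiver is held; assessed value is $80,500, meeting the $76,000 threshold; aggregate throughput is 5,310 units, less than the 6,760 units limit. But applying paragraphs (m)–(n): (m) operates against (e): the space is let for business use. (n) does not operate here (the coverage ratio is 77%, not below 74%), so (m) stands. (e) is therefore removed.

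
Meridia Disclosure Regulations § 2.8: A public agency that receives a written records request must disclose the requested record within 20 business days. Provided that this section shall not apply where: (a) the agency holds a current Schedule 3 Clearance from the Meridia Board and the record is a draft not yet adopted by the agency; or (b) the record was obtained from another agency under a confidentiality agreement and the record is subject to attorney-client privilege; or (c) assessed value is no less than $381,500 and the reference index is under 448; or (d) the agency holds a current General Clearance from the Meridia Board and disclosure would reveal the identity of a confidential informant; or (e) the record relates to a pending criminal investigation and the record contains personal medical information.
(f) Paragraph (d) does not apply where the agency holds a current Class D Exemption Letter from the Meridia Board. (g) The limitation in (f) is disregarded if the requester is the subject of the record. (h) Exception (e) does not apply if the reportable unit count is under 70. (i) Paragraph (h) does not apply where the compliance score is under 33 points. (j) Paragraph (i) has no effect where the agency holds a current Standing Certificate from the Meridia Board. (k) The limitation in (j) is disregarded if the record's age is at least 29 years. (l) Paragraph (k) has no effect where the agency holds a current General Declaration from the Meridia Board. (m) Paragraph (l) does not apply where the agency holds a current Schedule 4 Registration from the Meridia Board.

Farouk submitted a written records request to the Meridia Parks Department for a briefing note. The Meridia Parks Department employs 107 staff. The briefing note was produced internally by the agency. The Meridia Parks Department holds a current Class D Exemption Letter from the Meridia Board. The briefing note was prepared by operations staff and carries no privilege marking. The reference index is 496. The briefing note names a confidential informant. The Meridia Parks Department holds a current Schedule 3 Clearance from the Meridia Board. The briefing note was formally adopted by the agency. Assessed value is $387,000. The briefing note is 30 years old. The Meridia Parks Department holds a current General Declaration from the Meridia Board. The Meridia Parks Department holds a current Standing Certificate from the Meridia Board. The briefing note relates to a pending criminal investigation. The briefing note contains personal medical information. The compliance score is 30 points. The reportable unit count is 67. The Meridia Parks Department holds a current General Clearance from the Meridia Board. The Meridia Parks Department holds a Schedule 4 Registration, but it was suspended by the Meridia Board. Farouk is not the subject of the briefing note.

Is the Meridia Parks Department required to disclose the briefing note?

Yes — the Meridia Parks Department must disclose the briefing note.

Exception (a) requires that the record is a draft not yet adopted by the agency; but the briefing note has been formally adopted, so (a) is unavailable.
Exception (b) does not apply: the briefing note was produced internally.
Exception (c) does not apply: the reference index is 496, not under 448.
All of (d)'s requirements are met (a current General Clearance is held; the briefing note names a confidential informant). However, paragraphs (f)–(g) must be considered: (f) operates against (d): a current Class D Exemption Letter is held. (g) is inapplicable (Farouk is not the subject of the briefing note), so (f) stands. So (d) is unavailable.
All of (e)'s requirements are met (the briefing note relates to a pending investigation; the briefing note contains personal medical information). But: (h) operates against (e): the reportable unit count is 67, under the 70 limit. (i) is triggered (the compliance score is 30 points, under the 33 points limit), but is displaced by (j): (j) operates against (i): a current Standing Certificate is held. (k) applies (the record's age is 30 years, meeting the 29 years threshold), but yields to (l): (l) operates against (k): a current General Declaration is held. (m), which would lift (l), is not triggered — the Schedule 4 Registration is not current. So (e) is unavailable.
No exception displaces § 2.8.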